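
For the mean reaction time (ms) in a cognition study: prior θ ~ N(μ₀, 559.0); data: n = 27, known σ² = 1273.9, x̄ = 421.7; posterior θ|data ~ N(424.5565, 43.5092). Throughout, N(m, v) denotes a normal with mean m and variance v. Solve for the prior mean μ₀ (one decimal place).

The posterior mean is a precision-weighted average: μ_n = (τ₀μ₀ + τ_data·x̄)/(τ₀+τ_data), with τ₀=1/σ₀² and τ_data=n/σ².
Here τ₀ = 1/559.0 = 0.001789 and τ_data = 27/1273.9 = 0.021195, so τ_n = 0.022984.
Rearranging for μ₀: μ₀ = (μ_n·τ_n − τ_data·x̄)/τ₀ = (424.5565·0.022984 − 0.021195·421.7) / 0.001789 = 0.820075/0.001789 ≈ 458.4.

μ₀ = 458.4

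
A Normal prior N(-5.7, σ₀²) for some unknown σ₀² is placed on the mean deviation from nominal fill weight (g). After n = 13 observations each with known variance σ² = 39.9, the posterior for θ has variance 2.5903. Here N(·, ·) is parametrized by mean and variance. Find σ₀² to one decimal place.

Posterior precision equals prior precision plus data precision: 1/σ_n² = 1/σ₀² + n/σ².
So 1/σ₀² = 1/2.5903 − 13/39.9 = 0.386056 − 0.325815 = 0.060241.
Hence σ₀² = 1/0.060241 ≈ 16.6.

σ₀² = 16.6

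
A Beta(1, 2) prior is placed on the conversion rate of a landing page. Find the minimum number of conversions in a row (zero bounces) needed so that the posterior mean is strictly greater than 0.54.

k = 2

After k conversions and 0 bounces the posterior is Beta(1+k, 2), with mean (1+k)/(1+2+k).
Set (1+k)/(3+k) > 0.54 and solve: k > (0.54·3 − 1)/(1 − 0.54) = 1.348.
The smallest integer exceeding 1.348 is 2, and checking k=2: (3)/(5) = 0.6000 > 0.54.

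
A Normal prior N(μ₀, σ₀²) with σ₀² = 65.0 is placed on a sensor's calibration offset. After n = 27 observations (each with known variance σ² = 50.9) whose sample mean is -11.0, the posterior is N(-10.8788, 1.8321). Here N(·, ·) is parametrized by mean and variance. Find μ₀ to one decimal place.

μ₀ = -6.7

The posterior mean is a precision-weighted average: μ_n = (τ₀μ₀ + τ_data·x̄)/(τ₀+τ_data), with τ₀=1/σ₀² and τ_data=n/σ².
Here τ₀ = 1/65.0 = 0.015385 and τ_data = 27/50.9 = 0.530452, so τ_n = 0.545837.
Rearranging for μ₀: μ₀ = (μ_n·τ_n − τ_data·x̄)/τ₀ = (-10.8788·0.545837 − 0.530452·-11.0) / 0.015385 = -0.103080/0.015385 ≈ -6.7.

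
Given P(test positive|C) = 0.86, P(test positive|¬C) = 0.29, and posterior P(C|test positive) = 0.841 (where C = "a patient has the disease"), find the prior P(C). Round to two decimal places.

Bayes' rule in odds form gives O(C|E) = O(C)·[P(E|C)/P(E|¬C)], hence O(C) = O(C|E)/LR.
Posterior odds = 0.841/(1−0.841) = 5.2893. LR = 0.86/0.29 = 2.9655.
Prior odds = 5.2893/2.9655 = 1.7836, so P(C) = 1.7836/(1+1.7836) ≈ 0.64.

P(C) = 0.64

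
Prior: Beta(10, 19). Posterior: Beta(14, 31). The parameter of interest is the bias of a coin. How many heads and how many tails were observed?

4 heads and 12 tails

Under Beta–binomial conjugacy the posterior parameters are (a+s, b+f).
Match parameters: s=14−10=4, f=31−19=12.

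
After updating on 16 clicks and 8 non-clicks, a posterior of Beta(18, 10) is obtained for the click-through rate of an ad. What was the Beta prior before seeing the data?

Beta(2, 2)

Beta is conjugate to the binomial likelihood: posterior = Beta(α+s, β+f).
Subtract the data counts: 18−16=2, 10−8=2.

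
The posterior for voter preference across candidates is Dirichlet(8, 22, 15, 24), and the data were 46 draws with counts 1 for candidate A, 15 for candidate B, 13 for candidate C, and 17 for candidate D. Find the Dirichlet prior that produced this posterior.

For a Dirichlet(α) prior with multinomial counts c, the posterior is Dirichlet(α + c) componentwise.
Subtract each count from the matching posterior parameter: 8−1=7, 22−15=7, 15−13=2, 24−17=7.

Dirichlet(7, 7, 2, 7)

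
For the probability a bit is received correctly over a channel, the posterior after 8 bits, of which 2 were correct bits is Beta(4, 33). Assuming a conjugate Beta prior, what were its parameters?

Beta(2, 27)

Under Beta–binomial conjugacy the posterior parameters are (a+s, b+f).
So a = 4 − 2 = 2 and b = 33 − 6 = 27.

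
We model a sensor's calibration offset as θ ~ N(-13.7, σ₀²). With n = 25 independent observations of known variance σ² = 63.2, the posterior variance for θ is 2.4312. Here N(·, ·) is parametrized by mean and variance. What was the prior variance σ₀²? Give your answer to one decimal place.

σ₀² = 63.5

For the Normal–Normal model with known σ², precisions add: τ_n = τ₀ + n/σ².
So 1/σ₀² = 1/2.4312 − 25/63.2 = 0.411320 − 0.395570 = 0.015750.
Hence σ₀² = 1/0.015750 ≈ 63.5.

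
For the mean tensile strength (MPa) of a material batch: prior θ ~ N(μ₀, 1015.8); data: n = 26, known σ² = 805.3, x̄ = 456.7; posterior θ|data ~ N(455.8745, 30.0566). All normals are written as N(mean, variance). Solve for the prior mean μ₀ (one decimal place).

μ₀ = 428.8

The posterior mean is a precision-weighted average: μ_n = (τ₀μ₀ + τ_data·x̄)/(τ₀+τ_data), with τ₀=1/σ₀² and τ_data=n/σ².
Here τ₀ = 1/1015.8 = 0.000984 and τ_data = 26/805.3 = 0.032286, so τ_n = 0.033270.
Rearranging for μ₀: μ₀ = (μ_n·τ_n − τ_data·x̄)/τ₀ = (455.8745·0.033270 − 0.032286·456.7) / 0.000984 = 0.421928/0.000984 ≈ 428.8.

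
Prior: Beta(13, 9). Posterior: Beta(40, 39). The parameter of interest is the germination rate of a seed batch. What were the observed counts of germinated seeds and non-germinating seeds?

A Beta(a, b) prior with s successes and f failures in binomial data gives a Beta(a+s, b+f) posterior.
Match parameters: s=40−13=27, f=39−9=30.

27 germinated seeds and 30 non-germinating seeds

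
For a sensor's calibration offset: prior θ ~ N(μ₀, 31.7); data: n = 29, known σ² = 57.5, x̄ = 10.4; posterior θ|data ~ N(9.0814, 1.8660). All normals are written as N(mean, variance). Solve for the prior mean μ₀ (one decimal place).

μ₀ = -12.0

The posterior mean is a precision-weighted average: μ_n = (τ₀μ₀ + τ_data·x̄)/(τ₀+τ_data), with τ₀=1/σ₀² and τ_data=n/σ².
Here τ₀ = 1/31.7 = 0.031546 and τ_data = 29/57.5 = 0.504348, so τ_n = 0.535894.
Rearranging for μ₀: μ₀ = (μ_n·τ_n − τ_data·x̄)/τ₀ = (9.0814·0.535894 − 0.504348·10.4) / 0.031546 = -0.378551/0.031546 ≈ -12.0.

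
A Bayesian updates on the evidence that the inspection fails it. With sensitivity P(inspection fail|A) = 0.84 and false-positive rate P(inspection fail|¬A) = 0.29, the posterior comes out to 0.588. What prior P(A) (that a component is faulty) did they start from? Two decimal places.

P(A) = 0.33

Bayes' rule in odds form gives O(A|E) = O(A)·[P(E|A)/P(E|¬A)], hence O(A) = O(A|E)/LR.
Posterior odds = 0.588/(1−0.588) = 1.4272. LR = 0.84/0.29 = 2.8966.
Prior odds = 1.4272/2.8966 = 0.4927, so P(A) = 0.4927/(1+0.4927) ≈ 0.33.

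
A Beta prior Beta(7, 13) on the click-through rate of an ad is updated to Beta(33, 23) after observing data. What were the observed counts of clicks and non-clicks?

26 clicks and 10 non-clicks

Under Beta–binomial conjugacy the posterior parameters are (α+s, β+f).
Match parameters: s=33−7=26, f=23−13=10.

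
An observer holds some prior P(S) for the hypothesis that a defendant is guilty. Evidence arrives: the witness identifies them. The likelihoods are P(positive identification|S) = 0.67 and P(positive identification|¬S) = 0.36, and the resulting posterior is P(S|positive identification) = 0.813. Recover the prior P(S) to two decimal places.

P(S) = 0.70

Bayes' rule in odds form gives O(S|E) = O(S)·[P(E|S)/P(E|¬S)], hence O(S) = O(S|E)/LR.
Posterior odds = 0.813/(1−0.813) = 4.3476. LR = 0.67/0.36 = 1.8611.
Prior odds = 4.3476/1.8611 = 2.3360, so P(S) = 2.3360/(1+2.3360) ≈ 0.70.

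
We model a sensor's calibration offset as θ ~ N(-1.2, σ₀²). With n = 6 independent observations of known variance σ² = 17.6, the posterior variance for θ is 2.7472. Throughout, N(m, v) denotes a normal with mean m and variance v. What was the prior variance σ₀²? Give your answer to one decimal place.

For the Normal–Normal model with known σ², precisions add: τ_n = τ₀ + n/σ².
So 1/σ₀² = 1/2.7472 − 6/17.6 = 0.364007 − 0.340909 = 0.023098.
Hence σ₀² = 1/0.023098 ≈ 43.3.

σ₀² = 43.3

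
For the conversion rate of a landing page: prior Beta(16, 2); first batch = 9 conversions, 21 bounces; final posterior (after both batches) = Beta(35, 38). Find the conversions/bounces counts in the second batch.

10 conversions and 15 bounces

Because Beta–binomial updating is additive in the counts, the combined data contributed (α_post−α_prior, β_post−β_prior) successes and failures.
Total across both batches: 35−16=19 conversions, 38−2=36 bounces.
Subtract the first batch: 19−9=10 conversions and 36−21=15 bounces.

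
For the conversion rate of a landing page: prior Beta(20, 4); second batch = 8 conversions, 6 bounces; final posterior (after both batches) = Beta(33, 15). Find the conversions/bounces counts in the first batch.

Because Beta–binomial updating is additive in the counts, the combined data contributed (α_post−α_prior, β_post−β_prior) successes and failures.
Total across both batches: 33−20=13 conversions, 15−4=11 bounces.
Subtract the second batch: 13−8=5 conversions and 11−6=5 bounces.

5 conversions and 5 bounces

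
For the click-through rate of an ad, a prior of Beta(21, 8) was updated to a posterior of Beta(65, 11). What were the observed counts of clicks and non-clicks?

44 clicks and 3 non-clicks

A Beta(a, b) prior with s successes and f failures in binomial data gives a Beta(a+s, b+f) posterior.
So s = 65 − 21 = 44 and f = 11 − 8 = 3.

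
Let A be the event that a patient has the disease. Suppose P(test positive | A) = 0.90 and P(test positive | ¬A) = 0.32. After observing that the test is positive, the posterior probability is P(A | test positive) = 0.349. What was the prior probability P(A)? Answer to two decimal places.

P(A) = 0.16

Bayes' rule in odds form gives O(A|E) = O(A)·[P(E|A)/P(E|¬A)], hence O(A) = O(A|E)/LR.
Posterior odds = 0.349/(1−0.349) = 0.5361. LR = 0.90/0.32 = 2.8125.
Prior odds = 0.5361/2.8125 = 0.1906, so P(A) = 0.1906/(1+0.1906) ≈ 0.16.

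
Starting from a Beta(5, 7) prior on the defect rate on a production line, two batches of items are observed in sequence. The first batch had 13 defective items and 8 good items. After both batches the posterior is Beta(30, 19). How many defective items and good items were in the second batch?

Because Beta–binomial updating is additive in the counts, the combined data contributed (α_post−α_prior, β_post−β_prior) successes and failures.
Total across both batches: 30−5=25 defective items, 19−7=12 good items.
Subtract the first batch: 25−13=12 defective items and 12−8=4 good items.

12 defective items and 4 good items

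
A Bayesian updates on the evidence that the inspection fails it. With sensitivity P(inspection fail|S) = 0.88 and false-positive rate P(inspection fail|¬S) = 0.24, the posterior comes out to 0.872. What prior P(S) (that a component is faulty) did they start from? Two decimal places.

P(S) = 0.65

Bayes' rule in odds form gives O(S|E) = O(S)·[P(E|S)/P(E|¬S)], hence O(S) = O(S|E)/LR.
Posterior odds = 0.872/(1−0.872) = 6.8125. LR = 0.88/0.24 = 3.6667.
Prior odds = 6.8125/3.6667 = 1.8579, so P(S) = 1.8579/(1+1.8579) ≈ 0.65.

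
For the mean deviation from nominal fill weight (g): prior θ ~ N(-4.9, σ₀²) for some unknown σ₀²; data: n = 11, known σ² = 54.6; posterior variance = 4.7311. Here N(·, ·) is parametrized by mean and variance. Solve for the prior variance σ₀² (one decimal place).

σ₀² = 101.0

For the Normal–Normal model with known σ², precisions add: τ_n = τ₀ + n/σ².
So 1/σ₀² = 1/4.7311 − 11/54.6 = 0.211367 − 0.201465 = 0.009902.
Hence σ₀² = 1/0.009902 ≈ 101.0.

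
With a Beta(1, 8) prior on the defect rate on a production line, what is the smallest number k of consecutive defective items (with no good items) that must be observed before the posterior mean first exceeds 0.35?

k = 4

After k defective items and 0 good items the posterior is Beta(1+k, 8), with mean (1+k)/(1+8+k).
Set (1+k)/(9+k) > 0.35 and solve: k > (0.35·9 − 1)/(1 − 0.35) = 3.308.
The smallest integer exceeding 3.308 is 4, and checking k=4: (5)/(13) = 0.3846 > 0.35.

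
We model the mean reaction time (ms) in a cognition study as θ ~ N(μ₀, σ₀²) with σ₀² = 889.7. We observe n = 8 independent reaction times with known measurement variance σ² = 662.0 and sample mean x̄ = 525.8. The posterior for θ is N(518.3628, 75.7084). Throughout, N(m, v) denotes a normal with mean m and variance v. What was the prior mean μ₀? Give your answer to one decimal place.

With known observation variance, the Normal–Normal posterior has precision τ_n = τ₀ + n/σ² and mean μ_n = (τ₀μ₀ + (n/σ²)x̄)/τ_n.
Here τ₀ = 1/889.7 = 0.001124 and τ_data = 8/662.0 = 0.012085, so τ_n = 0.013209.
Rearranging for μ₀: μ₀ = (μ_n·τ_n − τ_data·x̄)/τ₀ = (518.3628·0.013209 − 0.012085·525.8) / 0.001124 = 0.492761/0.001124 ≈ 438.4.

μ₀ = 438.4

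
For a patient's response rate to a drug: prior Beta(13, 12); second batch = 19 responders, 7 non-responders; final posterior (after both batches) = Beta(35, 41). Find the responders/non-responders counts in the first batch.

Sequential conjugate updates are equivalent to a single update on the pooled data, so total successes = posterior α − prior α and total failures = posterior β − prior β.
Total across both batches: 35−13=22 responders, 41−12=29 non-responders.
Subtract the second batch: 22−19=3 responders and 29−7=22 non-responders.

3 responders and 22 non-responders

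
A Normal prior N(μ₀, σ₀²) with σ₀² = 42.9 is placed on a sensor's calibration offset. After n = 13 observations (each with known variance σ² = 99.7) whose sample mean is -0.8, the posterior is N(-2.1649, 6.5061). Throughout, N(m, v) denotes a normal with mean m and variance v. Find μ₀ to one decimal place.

μ₀ = -9.8

With known observation variance, the Normal–Normal posterior has precision τ_n = τ₀ + n/σ² and mean μ_n = (τ₀μ₀ + (n/σ²)x̄)/τ_n.
Here τ₀ = 1/42.9 = 0.023310 and τ_data = 13/99.7 = 0.130391, so τ_n = 0.153701.
Rearranging for μ₀: μ₀ = (μ_n·τ_n − τ_data·x̄)/τ₀ = (-2.1649·0.153701 − 0.130391·-0.8) / 0.023310 = -0.228434/0.023310 ≈ -9.8.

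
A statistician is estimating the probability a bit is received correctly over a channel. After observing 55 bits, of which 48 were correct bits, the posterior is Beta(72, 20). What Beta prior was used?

A Beta(α, β) prior with s successes and f failures in binomial data gives a Beta(α+s, β+f) posterior.
So α = 72 − 48 = 24 and β = 20 − 7 = 13.

Beta(24, 13)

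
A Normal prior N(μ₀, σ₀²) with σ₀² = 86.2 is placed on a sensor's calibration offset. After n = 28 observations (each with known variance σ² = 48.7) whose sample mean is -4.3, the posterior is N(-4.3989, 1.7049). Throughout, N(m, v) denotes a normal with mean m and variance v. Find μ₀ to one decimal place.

μ₀ = -9.3

The posterior mean is a precision-weighted average: μ_n = (τ₀μ₀ + τ_data·x̄)/(τ₀+τ_data), with τ₀=1/σ₀² and τ_data=n/σ².
Here τ₀ = 1/86.2 = 0.011601 and τ_data = 28/48.7 = 0.574949, so τ_n = 0.586550.
Rearranging for μ₀: μ₀ = (μ_n·τ_n − τ_data·x̄)/τ₀ = (-4.3989·0.586550 − 0.574949·-4.3) / 0.011601 = -0.107894/0.011601 ≈ -9.3.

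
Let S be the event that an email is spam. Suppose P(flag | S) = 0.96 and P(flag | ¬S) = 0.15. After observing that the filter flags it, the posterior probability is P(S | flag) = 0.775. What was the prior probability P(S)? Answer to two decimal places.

In odds form, posterior odds = prior odds × likelihood ratio, so prior odds = posterior odds ÷ LR.
Posterior odds = 0.775/(1−0.775) = 3.4444. LR = 0.96/0.15 = 6.4000.
Prior odds = 3.4444/6.4000 = 0.5382, so P(S) = 0.5382/(1+0.5382) ≈ 0.35.

P(S) = 0.35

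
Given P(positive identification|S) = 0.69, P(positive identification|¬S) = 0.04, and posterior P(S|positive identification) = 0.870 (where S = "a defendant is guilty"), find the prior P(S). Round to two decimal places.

P(S) = 0.28

In odds form, posterior odds = prior odds × likelihood ratio, so prior odds = posterior odds ÷ LR.
Posterior odds = 0.870/(1−0.870) = 6.6923. LR = 0.69/0.04 = 17.2500.
Prior odds = 6.6923/17.2500 = 0.3880, so P(S) = 0.3880/(1+0.3880) ≈ 0.28.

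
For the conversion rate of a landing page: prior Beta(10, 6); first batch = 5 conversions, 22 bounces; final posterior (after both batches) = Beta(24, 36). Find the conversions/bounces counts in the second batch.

9 conversions and 8 bounces

Sequential conjugate updates are equivalent to a single update on the pooled data, so total successes = posterior α − prior α and total failures = posterior β − prior β.
Total across both batches: 24−10=14 conversions, 36−6=30 bounces.
Subtract the first batch: 14−5=9 conversions and 30−22=8 bounces.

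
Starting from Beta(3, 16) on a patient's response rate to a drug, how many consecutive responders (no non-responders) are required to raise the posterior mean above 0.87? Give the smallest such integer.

k = 105

After k responders and 0 non-responders the posterior is Beta(3+k, 16), with mean (3+k)/(3+16+k).
Set (3+k)/(19+k) > 0.87 and solve: k > (0.87·19 − 3)/(1 − 0.87) = 104.077.
The smallest integer exceeding 104.077 is 105.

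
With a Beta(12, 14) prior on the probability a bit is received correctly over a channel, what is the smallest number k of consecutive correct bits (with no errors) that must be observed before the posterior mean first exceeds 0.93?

After k correct bits and 0 errors the posterior is Beta(12+k, 14), with mean (12+k)/(12+14+k).
Set (12+k)/(26+k) > 0.93 and solve: k > (0.93·26 − 12)/(1 − 0.93) = 174.000.
The smallest integer exceeding 174.000 is 175, and checking k=175: (187)/(201) = 0.9303 > 0.93.

k = 175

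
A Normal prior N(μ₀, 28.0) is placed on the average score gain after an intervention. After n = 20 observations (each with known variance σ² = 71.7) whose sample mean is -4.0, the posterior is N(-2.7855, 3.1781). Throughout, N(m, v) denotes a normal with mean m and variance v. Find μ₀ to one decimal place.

The posterior mean is a precision-weighted average: μ_n = (τ₀μ₀ + τ_data·x̄)/(τ₀+τ_data), with τ₀=1/σ₀² and τ_data=n/σ².
Here τ₀ = 1/28.0 = 0.035714 and τ_data = 20/71.7 = 0.278940, so τ_n = 0.314654.
Rearranging for μ₀: μ₀ = (μ_n·τ_n − τ_data·x̄)/τ₀ = (-2.7855·0.314654 − 0.278940·-4.0) / 0.035714 = 0.239291/0.035714 ≈ 6.7.

μ₀ = 6.7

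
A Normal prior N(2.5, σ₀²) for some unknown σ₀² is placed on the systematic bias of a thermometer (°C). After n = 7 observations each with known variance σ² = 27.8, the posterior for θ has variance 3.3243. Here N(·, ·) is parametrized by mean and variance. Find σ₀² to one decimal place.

σ₀² = 20.4

For the Normal–Normal model with known σ², precisions add: τ_n = τ₀ + n/σ².
So 1/σ₀² = 1/3.3243 − 7/27.8 = 0.300815 − 0.251799 = 0.049016.
Hence σ₀² = 1/0.049016 ≈ 20.4.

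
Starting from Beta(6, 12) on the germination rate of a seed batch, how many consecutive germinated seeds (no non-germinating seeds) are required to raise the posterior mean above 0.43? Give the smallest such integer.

k = 4

After k germinated seeds and 0 non-germinating seeds the posterior is Beta(6+k, 12), with mean (6+k)/(6+12+k).
Set (6+k)/(18+k) > 0.43 and solve: k > (0.43·18 − 6)/(1 − 0.43) = 3.053.
The smallest integer exceeding 3.053 is 4, and checking k=4: (10)/(22) = 0.4545 > 0.43.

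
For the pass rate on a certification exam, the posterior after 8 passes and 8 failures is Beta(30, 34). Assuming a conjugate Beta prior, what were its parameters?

Beta(22, 26)

Under Beta–binomial conjugacy the posterior parameters are (α+s, β+f).
Subtract the data counts: 30−8=22, 34−8=26.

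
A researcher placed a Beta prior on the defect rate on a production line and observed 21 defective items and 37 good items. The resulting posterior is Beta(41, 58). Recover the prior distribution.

A Beta(α, β) prior with s successes and f failures in binomial data gives a Beta(α+s, β+f) posterior.
So α = 41 − 21 = 20 and β = 58 − 37 = 21.

Beta(20, 21)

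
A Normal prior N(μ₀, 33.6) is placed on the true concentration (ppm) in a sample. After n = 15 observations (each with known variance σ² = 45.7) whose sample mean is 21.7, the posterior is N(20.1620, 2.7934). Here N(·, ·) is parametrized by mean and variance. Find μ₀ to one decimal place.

The posterior mean is a precision-weighted average: μ_n = (τ₀μ₀ + τ_data·x̄)/(τ₀+τ_data), with τ₀=1/σ₀² and τ_data=n/σ².
Here τ₀ = 1/33.6 = 0.029762 and τ_data = 15/45.7 = 0.328228, so τ_n = 0.357990.
Rearranging for μ₀: μ₀ = (μ_n·τ_n − τ_data·x̄)/τ₀ = (20.1620·0.357990 − 0.328228·21.7) / 0.029762 = 0.095247/0.029762 ≈ 3.2.

μ₀ = 3.2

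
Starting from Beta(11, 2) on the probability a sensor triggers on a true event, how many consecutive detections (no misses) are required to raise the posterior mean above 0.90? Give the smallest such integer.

After k detections and 0 misses the posterior is Beta(11+k, 2), with mean (11+k)/(11+2+k).
Set (11+k)/(13+k) > 0.90 and solve: k > (0.90·13 − 11)/(1 − 0.90) = 7.000.
The smallest integer exceeding 7.000 is 8, and checking k=8: (19)/(21) = 0.9048 > 0.90.

k = 8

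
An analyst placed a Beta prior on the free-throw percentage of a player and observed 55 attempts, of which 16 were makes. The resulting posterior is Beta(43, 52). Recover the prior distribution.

A Beta(a, b) prior with s successes and f failures in binomial data gives a Beta(a+s, b+f) posterior.
Subtract the data counts: 43−16=27, 52−39=13.

Beta(27, 13)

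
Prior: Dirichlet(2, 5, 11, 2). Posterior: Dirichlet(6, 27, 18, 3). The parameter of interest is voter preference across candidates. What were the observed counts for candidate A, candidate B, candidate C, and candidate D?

For a Dirichlet(α) prior with multinomial counts c, the posterior is Dirichlet(α + c) componentwise.
Counts are posterior − prior componentwise: 6−2=4, 27−5=22, 18−11=7, 3−2=1.

counts (4, 22, 7, 1)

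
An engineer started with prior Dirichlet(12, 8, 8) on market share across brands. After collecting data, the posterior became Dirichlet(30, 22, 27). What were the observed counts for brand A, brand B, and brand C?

counts (18, 14, 19)

For a Dirichlet(α) prior with multinomial counts c, the posterior is Dirichlet(α + c) componentwise.
Counts are posterior − prior componentwise: 30−12=18, 22−8=14, 27−8=19.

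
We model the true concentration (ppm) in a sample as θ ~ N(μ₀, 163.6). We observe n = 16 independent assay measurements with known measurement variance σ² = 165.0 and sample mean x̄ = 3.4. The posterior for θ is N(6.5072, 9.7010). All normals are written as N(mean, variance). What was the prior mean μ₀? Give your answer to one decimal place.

The posterior mean is a precision-weighted average: μ_n = (τ₀μ₀ + τ_data·x̄)/(τ₀+τ_data), with τ₀=1/σ₀² and τ_data=n/σ².
Here τ₀ = 1/163.6 = 0.006112 and τ_data = 16/165.0 = 0.096970, so τ_n = 0.103082.
Rearranging for μ₀: μ₀ = (μ_n·τ_n − τ_data·x̄)/τ₀ = (6.5072·0.103082 − 0.096970·3.4) / 0.006112 = 0.341077/0.006112 ≈ 55.8.

μ₀ = 55.8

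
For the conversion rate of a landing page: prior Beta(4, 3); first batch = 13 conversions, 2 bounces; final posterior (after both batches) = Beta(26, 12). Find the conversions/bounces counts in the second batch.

9 conversions and 7 bounces

Because Beta–binomial updating is additive in the counts, the combined data contributed (α_post−α_prior, β_post−β_prior) successes and failures.
Total across both batches: 26−4=22 conversions, 12−3=9 bounces.
Subtract the first batch: 22−13=9 conversions and 9−2=7 bounces.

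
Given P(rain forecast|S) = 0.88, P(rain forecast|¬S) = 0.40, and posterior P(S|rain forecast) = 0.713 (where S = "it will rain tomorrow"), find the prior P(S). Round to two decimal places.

In odds form, posterior odds = prior odds × likelihood ratio, so prior odds = posterior odds ÷ LR.
Posterior odds = 0.713/(1−0.713) = 2.4843. LR = 0.88/0.40 = 2.2000.
Prior odds = 2.4843/2.2000 = 1.1292, so P(S) = 1.1292/(1+1.1292) ≈ 0.53.

P(S) = 0.53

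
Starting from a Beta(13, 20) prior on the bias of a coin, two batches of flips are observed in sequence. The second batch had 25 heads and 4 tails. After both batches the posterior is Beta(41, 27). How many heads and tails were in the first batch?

Because Beta–binomial updating is additive in the counts, the combined data contributed (α_post−α_prior, β_post−β_prior) successes and failures.
Total across both batches: 41−13=28 heads, 27−20=7 tails.
Subtract the second batch: 28−25=3 heads and 7−4=3 tails.

3 heads and 3 tails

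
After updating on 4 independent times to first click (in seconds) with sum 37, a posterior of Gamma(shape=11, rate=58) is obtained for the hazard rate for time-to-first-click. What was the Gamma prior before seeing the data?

Gamma–exponential conjugacy: posterior shape = α + n, posterior rate = β + Σtᵢ.
So α = 11 − 4 = 7 and β = 58 − 37 = 21.

Gamma(shape=7, rate=21)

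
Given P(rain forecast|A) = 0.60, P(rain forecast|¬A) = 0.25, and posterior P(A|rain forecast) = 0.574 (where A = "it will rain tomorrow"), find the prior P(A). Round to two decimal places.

P(A) = 0.36

Bayes' rule in odds form gives O(A|E) = O(A)·[P(E|A)/P(E|¬A)], hence O(A) = O(A|E)/LR.
Posterior odds = 0.574/(1−0.574) = 1.3474. LR = 0.60/0.25 = 2.4000.
Prior odds = 1.3474/2.4000 = 0.5614, so P(A) = 0.5614/(1+0.5614) ≈ 0.36.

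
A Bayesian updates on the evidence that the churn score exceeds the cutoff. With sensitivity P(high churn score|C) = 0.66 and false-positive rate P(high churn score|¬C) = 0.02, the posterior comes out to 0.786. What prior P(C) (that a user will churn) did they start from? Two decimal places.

Bayes' rule in odds form gives O(C|E) = O(C)·[P(E|C)/P(E|¬C)], hence O(C) = O(C|E)/LR.
Posterior odds = 0.786/(1−0.786) = 3.6729. LR = 0.66/0.02 = 33.0000.
Prior odds = 3.6729/33.0000 = 0.1113, so P(C) = 0.1113/(1+0.1113) ≈ 0.10.

P(C) = 0.10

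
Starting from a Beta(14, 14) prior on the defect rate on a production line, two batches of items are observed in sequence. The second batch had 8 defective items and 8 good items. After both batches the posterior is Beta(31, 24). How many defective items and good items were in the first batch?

9 defective items and 2 good items

Because Beta–binomial updating is additive in the counts, the combined data contributed (α_post−α_prior, β_post−β_prior) successes and failures.
Total across both batches: 31−14=17 defective items, 24−14=10 good items.
Subtract the second batch: 17−8=9 defective items and 10−8=2 good items.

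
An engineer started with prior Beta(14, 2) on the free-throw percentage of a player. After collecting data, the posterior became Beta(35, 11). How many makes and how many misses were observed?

A Beta(a, b) prior with s successes and f failures in binomial data gives a Beta(a+s, b+f) posterior.
Match parameters: s=35−14=21, f=11−2=9.

21 makes and 9 misses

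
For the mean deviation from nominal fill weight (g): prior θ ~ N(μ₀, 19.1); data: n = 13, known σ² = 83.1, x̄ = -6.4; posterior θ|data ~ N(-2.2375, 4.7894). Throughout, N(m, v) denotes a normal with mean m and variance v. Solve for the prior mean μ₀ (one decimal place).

The posterior mean is a precision-weighted average: μ_n = (τ₀μ₀ + τ_data·x̄)/(τ₀+τ_data), with τ₀=1/σ₀² and τ_data=n/σ².
Here τ₀ = 1/19.1 = 0.052356 and τ_data = 13/83.1 = 0.156438, so τ_n = 0.208794.
Rearranging for μ₀: μ₀ = (μ_n·τ_n − τ_data·x̄)/τ₀ = (-2.2375·0.208794 − 0.156438·-6.4) / 0.052356 = 0.534027/0.052356 ≈ 10.2.

μ₀ = 10.2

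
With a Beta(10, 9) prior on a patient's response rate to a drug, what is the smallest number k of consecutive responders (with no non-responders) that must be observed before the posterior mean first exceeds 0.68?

k = 10

After k responders and 0 non-responders the posterior is Beta(10+k, 9), with mean (10+k)/(10+9+k).
Set (10+k)/(19+k) > 0.68 and solve: k > (0.68·19 − 10)/(1 − 0.68) = 9.125.
The smallest integer exceeding 9.125 is 10, and checking k=10: (20)/(29) = 0.6897 > 0.68.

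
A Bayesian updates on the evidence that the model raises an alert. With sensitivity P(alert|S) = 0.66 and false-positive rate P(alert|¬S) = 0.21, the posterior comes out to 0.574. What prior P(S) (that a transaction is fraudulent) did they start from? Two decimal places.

Bayes' rule in odds form gives O(S|E) = O(S)·[P(E|S)/P(E|¬S)], hence O(S) = O(S|E)/LR.
Posterior odds = 0.574/(1−0.574) = 1.3474. LR = 0.66/0.21 = 3.1429.
Prior odds = 1.3474/3.1429 = 0.4287, so P(S) = 0.4287/(1+0.4287) ≈ 0.30.

P(S) = 0.30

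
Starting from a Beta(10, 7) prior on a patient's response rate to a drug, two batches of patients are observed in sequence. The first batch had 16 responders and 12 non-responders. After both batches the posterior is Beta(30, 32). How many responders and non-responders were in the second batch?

Sequential conjugate updates are equivalent to a single update on the pooled data, so total successes = posterior α − prior α and total failures = posterior β − prior β.
Total across both batches: 30−10=20 responders, 32−7=25 non-responders.
Subtract the first batch: 20−16=4 responders and 25−12=13 non-responders.

4 responders and 13 non-responders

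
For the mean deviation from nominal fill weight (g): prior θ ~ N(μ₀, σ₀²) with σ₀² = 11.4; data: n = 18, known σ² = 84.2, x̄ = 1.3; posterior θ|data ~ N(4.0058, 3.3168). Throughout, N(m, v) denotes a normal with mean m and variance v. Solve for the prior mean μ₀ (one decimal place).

With known observation variance, the Normal–Normal posterior has precision τ_n = τ₀ + n/σ² and mean μ_n = (τ₀μ₀ + (n/σ²)x̄)/τ_n.
Here τ₀ = 1/11.4 = 0.087719 and τ_data = 18/84.2 = 0.213777, so τ_n = 0.301496.
Rearranging for μ₀: μ₀ = (μ_n·τ_n − τ_data·x̄)/τ₀ = (4.0058·0.301496 − 0.213777·1.3) / 0.087719 = 0.929823/0.087719 ≈ 10.6.

μ₀ = 10.6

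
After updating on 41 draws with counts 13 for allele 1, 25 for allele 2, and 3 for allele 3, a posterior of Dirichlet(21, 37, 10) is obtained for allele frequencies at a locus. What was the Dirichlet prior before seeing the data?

For a Dirichlet(α) prior with multinomial counts c, the posterior is Dirichlet(α + c) componentwise.
Subtract each count from the matching posterior parameter: 21−13=8, 37−25=12, 10−3=7.

Dirichlet(8, 12, 7)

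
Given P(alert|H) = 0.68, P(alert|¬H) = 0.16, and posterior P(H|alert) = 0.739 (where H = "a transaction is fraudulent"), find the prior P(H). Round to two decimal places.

P(H) = 0.40

Bayes' rule in odds form gives O(H|E) = O(H)·[P(E|H)/P(E|¬H)], hence O(H) = O(H|E)/LR.
Posterior odds = 0.739/(1−0.739) = 2.8314. LR = 0.68/0.16 = 4.2500.
Prior odds = 2.8314/4.2500 = 0.6662, so P(H) = 0.6662/(1+0.6662) ≈ 0.40.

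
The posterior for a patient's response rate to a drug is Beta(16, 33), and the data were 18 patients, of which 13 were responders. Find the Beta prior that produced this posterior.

Under Beta–binomial conjugacy the posterior parameters are (a+s, b+f).
Subtract the data counts: 16−13=3, 33−5=28.

Beta(3, 28)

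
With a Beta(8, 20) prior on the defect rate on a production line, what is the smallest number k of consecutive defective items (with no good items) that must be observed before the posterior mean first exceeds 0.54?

k = 16

After k defective items and 0 good items the posterior is Beta(8+k, 20), with mean (8+k)/(8+20+k).
Set (8+k)/(28+k) > 0.54 and solve: k > (0.54·28 − 8)/(1 − 0.54) = 15.478.
The smallest integer exceeding 15.478 is 16, and checking k=16: (24)/(44) = 0.5455 > 0.54.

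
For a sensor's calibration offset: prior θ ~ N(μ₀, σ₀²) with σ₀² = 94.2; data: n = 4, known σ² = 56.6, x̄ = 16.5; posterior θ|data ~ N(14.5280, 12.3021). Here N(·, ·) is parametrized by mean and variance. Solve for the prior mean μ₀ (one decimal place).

μ₀ = 1.4

The posterior mean is a precision-weighted average: μ_n = (τ₀μ₀ + τ_data·x̄)/(τ₀+τ_data), with τ₀=1/σ₀² and τ_data=n/σ².
Here τ₀ = 1/94.2 = 0.010616 and τ_data = 4/56.6 = 0.070671, so τ_n = 0.081287.
Rearranging for μ₀: μ₀ = (μ_n·τ_n − τ_data·x̄)/τ₀ = (14.5280·0.081287 − 0.070671·16.5) / 0.010616 = 0.014866/0.010616 ≈ 1.4.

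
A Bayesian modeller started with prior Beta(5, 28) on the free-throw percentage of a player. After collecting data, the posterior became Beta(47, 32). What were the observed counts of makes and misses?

42 makes and 4 misses

A Beta(α, β) prior with s successes and f failures in binomial data gives a Beta(α+s, β+f) posterior.
Match parameters: s=47−5=42, f=32−28=4.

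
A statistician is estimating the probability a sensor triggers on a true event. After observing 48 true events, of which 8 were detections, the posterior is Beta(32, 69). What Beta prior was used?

A Beta(α, β) prior with s successes and f failures in binomial data gives a Beta(α+s, β+f) posterior.
So α = 32 − 8 = 24 and β = 69 − 40 = 29.

Beta(24, 29)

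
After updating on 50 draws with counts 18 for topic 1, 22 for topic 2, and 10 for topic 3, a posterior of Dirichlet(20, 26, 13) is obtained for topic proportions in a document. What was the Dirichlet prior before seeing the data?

Dirichlet(2, 4, 3)

For a Dirichlet(α) prior with multinomial counts c, the posterior is Dirichlet(α + c) componentwise.
Subtract each count from the matching posterior parameter: 20−18=2, 26−22=4, 13−10=3.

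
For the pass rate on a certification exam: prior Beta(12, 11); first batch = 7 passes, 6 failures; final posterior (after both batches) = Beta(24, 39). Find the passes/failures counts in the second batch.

Sequential conjugate updates are equivalent to a single update on the pooled data, so total successes = posterior α − prior α and total failures = posterior β − prior β.
Total across both batches: 24−12=12 passes, 39−11=28 failures.
Subtract the first batch: 12−7=5 passes and 28−6=22 failures.

5 passes and 22 failures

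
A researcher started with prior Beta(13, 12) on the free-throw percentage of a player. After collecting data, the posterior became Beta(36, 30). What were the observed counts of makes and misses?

23 makes and 18 misses

Beta is conjugate to the binomial likelihood: posterior = Beta(a+s, b+f).
Match parameters: s=36−13=23, f=30−12=18.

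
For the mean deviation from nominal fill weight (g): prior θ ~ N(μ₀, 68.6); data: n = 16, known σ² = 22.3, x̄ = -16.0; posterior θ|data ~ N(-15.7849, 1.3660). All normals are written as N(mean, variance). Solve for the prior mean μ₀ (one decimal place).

The posterior mean is a precision-weighted average: μ_n = (τ₀μ₀ + τ_data·x̄)/(τ₀+τ_data), with τ₀=1/σ₀² and τ_data=n/σ².
Here τ₀ = 1/68.6 = 0.014577 and τ_data = 16/22.3 = 0.717489, so τ_n = 0.732066.
Rearranging for μ₀: μ₀ = (μ_n·τ_n − τ_data·x̄)/τ₀ = (-15.7849·0.732066 − 0.717489·-16.0) / 0.014577 = -0.075765/0.014577 ≈ -5.2.

μ₀ = -5.2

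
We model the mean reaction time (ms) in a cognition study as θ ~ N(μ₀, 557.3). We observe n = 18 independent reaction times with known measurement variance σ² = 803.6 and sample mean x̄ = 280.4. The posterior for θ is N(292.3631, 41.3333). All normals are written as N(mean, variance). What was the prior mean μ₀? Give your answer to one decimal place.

The posterior mean is a precision-weighted average: μ_n = (τ₀μ₀ + τ_data·x̄)/(τ₀+τ_data), with τ₀=1/σ₀² and τ_data=n/σ².
Here τ₀ = 1/557.3 = 0.001794 and τ_data = 18/803.6 = 0.022399, so τ_n = 0.024193.
Rearranging for μ₀: μ₀ = (μ_n·τ_n − τ_data·x̄)/τ₀ = (292.3631·0.024193 − 0.022399·280.4) / 0.001794 = 0.792461/0.001794 ≈ 441.7.

μ₀ = 441.7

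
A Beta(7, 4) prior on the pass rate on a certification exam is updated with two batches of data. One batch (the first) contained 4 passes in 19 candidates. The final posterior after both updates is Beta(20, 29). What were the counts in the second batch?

Because Beta–binomial updating is additive in the counts, the combined data contributed (α_post−α_prior, β_post−β_prior) successes and failures.
Total across both batches: 20−7=13 passes, 29−4=25 failures.
Subtract the first batch: 13−4=9 passes and 25−15=10 failures.

9 passes and 10 failures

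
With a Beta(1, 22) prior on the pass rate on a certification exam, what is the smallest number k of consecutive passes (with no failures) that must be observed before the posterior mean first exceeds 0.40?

After k passes and 0 failures the posterior is Beta(1+k, 22), with mean (1+k)/(1+22+k).
Set (1+k)/(23+k) > 0.40 and solve: k > (0.40·23 − 1)/(1 − 0.40) = 13.667.
The smallest integer exceeding 13.667 is 14, and checking k=14: (15)/(37) = 0.4054 > 0.40.

k = 14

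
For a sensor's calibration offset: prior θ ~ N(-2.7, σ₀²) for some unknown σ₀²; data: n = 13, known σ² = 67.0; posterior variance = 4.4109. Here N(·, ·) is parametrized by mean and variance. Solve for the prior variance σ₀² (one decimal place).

Posterior precision equals prior precision plus data precision: 1/σ_n² = 1/σ₀² + n/σ².
So 1/σ₀² = 1/4.4109 − 13/67.0 = 0.226711 − 0.194030 = 0.032681.
Hence σ₀² = 1/0.032681 ≈ 30.6.

σ₀² = 30.6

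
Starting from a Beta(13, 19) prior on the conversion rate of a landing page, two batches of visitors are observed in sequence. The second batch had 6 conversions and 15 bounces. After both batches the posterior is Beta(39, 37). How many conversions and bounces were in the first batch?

20 conversions and 3 bounces

Because Beta–binomial updating is additive in the counts, the combined data contributed (α_post−α_prior, β_post−β_prior) successes and failures.
Total across both batches: 39−13=26 conversions, 37−19=18 bounces.
Subtract the second batch: 26−6=20 conversions and 18−15=3 bounces.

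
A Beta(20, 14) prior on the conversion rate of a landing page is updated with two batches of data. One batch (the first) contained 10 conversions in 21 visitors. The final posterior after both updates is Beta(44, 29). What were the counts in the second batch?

14 conversions and 4 bounces

Sequential conjugate updates are equivalent to a single update on the pooled data, so total successes = posterior α − prior α and total failures = posterior β − prior β.
Total across both batches: 44−20=24 conversions, 29−14=15 bounces.
Subtract the first batch: 24−10=14 conversions and 15−11=4 bounces.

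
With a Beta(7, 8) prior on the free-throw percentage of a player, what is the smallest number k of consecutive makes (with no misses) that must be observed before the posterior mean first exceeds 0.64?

After k makes and 0 misses the posterior is Beta(7+k, 8), with mean (7+k)/(7+8+k).
Set (7+k)/(15+k) > 0.64 and solve: k > (0.64·15 − 7)/(1 − 0.64) = 7.222.
The smallest integer exceeding 7.222 is 8.

k = 8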